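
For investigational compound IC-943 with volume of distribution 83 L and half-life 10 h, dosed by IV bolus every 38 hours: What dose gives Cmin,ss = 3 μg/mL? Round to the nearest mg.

3219 mg

τ/t½ = 38/10 ≈ 3.8, so f = (1/2)^(38/10) ≈ 0.071794.
Cmin,ss = (D/Vd)·f/(1−f), so D = Cmin,ss·Vd·(1−f)/f.
D = 3 × 83 × (1−f)/f ≈ 3 × 83 × 12.92874 ≈ 3219.26 mg.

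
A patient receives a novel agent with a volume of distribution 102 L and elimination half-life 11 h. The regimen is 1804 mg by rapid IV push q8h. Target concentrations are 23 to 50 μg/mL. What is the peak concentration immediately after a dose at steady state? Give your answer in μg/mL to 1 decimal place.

k = ln2/t½ = ln2/11 ≈ 0.063013 h⁻¹; fraction remaining f = e^(−kτ) = e^(−0.063013×8) ≈ 0.6040.
Accumulation ratio R = 1/(1 − f) ≈ 1/0.3960 ≈ 2.5253.
Each bolus raises the concentration by D/Vd = 1804/102 ≈ 17.686 μg/mL.
Steady-state peak Cmax,ss = C₀·R ≈ 17.686 × 2.5253 ≈ 44.662 μg/mL.
Peak 44.7 μg/mL vs MTC 50 μg/mL: below toxic threshold.

44.7 μg/mL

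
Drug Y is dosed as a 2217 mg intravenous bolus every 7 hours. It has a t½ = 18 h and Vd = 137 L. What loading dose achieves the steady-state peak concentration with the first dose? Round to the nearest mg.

9383 mg

f = (1/2)^(7/18) ≈ 0.763718; accumulation ratio R = 1/(1−f) ≈ 4.23223.
Loading dose to hit Cmax,ss on first dose: D_load = D_maint·R ≈ 2217 × 4.23223 ≈ 9382.85 mg.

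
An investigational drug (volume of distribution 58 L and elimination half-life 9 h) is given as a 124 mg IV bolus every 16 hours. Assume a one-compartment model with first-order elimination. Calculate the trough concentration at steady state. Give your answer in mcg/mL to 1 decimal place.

0.9 mcg/mL

τ/t½ = 16/9 ≈ 1.7778, so fraction remaining f = (1/2)^(16/9) ≈ 0.2916.
Single-dose peak C₀ = D/Vd = 124/58 ≈ 2.138 mcg/mL.
Steady-state trough Cmin,ss = C₀·f/(1−f) ≈ 2.138 × 0.2916/0.7084 ≈ 0.880 mcg/mL.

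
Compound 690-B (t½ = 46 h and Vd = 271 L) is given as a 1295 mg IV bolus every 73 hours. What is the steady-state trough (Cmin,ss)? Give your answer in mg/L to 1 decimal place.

k = ln2/t½ = ln2/46 ≈ 0.015068 h⁻¹; fraction remaining f = e^(−kτ) = e^(−0.015068×73) ≈ 0.3329.
Accumulation ratio R = 1/(1 − f) ≈ 1/0.6671 ≈ 1.4990.
Single-dose peak C₀ = D/Vd = 1295/271 ≈ 4.779 mg/L.
Cmax,ss = C₀/(1 − f) ≈ 4.779/0.6671 ≈ 7.164 mg/L.
One interval later, Cmin,ss = Cmax,ss·e^(−kτ) ≈ 7.164 × 0.3329 ≈ 2.385 mg/L.

2.4 mg/L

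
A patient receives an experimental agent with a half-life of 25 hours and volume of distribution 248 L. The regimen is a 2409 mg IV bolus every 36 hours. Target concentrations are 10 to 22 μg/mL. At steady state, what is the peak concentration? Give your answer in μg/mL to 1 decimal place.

15.4 μg/mL

k = ln2/t½ = ln2/25 ≈ 0.027726 h⁻¹; fraction remaining f = e^(−kτ) = e^(−0.027726×36) ≈ 0.3686.
Accumulation ratio R = 1/(1 − f) ≈ 1/0.6314 ≈ 1.5838.
Single-dose peak C₀ = D/Vd = 2409/248 ≈ 9.714 μg/mL.
Steady-state peak Cmax,ss = C₀·R ≈ 9.714 × 1.5838 ≈ 15.385 μg/mL.
Peak 15.4 μg/mL vs MTC 22 μg/mL: below toxic threshold.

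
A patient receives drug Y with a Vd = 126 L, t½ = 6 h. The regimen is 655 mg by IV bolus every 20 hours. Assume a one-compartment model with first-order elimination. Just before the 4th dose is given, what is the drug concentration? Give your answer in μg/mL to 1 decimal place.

0.6 μg/mL

f = (1/2)^(τ/t½) = (1/2)^(20/6) ≈ 0.0992.
C₀ = D/Vd = 655/126 ≈ 5.198 μg/mL.
Before the 4th dose, 3 doses have been given. Superposition: Cmin = C₀·(f + f² + … + f^3).
≈ 5.198 × (0.0992 + 0.0098 + 0.0010) ≈ 5.198 × 0.1100 ≈ 0.572 μg/mL.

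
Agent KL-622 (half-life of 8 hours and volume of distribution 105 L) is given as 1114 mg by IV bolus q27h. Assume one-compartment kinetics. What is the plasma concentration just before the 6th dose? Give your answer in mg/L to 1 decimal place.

f = (1/2)^(τ/t½) = (1/2)^(27/8) ≈ 0.0964.
C₀ = D/Vd = 1114/105 ≈ 10.610 mg/L.
Before the 6th dose, 5 doses have been given. Superposition: Cmin = C₀·(f + f² + … + f^5).
≈ 10.610 × (0.0964 + 0.0093 + 0.0009 + 0.0001 + 0.0000) ≈ 10.610 × 0.1067 ≈ 1.132 mg/L.

1.1 mg/L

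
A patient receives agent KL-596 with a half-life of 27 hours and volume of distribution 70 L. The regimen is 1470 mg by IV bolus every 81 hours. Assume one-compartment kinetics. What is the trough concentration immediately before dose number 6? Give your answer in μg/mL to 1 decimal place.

f = (1/2)^(τ/t½) = (1/2)^(81/27) ≈ 0.1250.
C₀ = D/Vd = 1470/70 ≈ 21.000 μg/mL.
Before the 6th dose, 5 doses have been given. Superposition: Cmin = C₀·(f + f² + … + f^5).
≈ 21.000 × (0.1250 + 0.0156 + 0.0020 + 0.0002 + 0.0000) ≈ 21.000 × 0.1428 ≈ 2.999 μg/mL.

3.0 μg/mL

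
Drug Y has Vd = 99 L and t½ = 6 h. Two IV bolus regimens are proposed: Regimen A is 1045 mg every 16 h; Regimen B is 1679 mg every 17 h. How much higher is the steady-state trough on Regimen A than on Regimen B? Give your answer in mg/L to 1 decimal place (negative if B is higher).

Regimen A: f = (1/2)^(16/6) ≈ 0.1575; Cmin,ss = (1045/99)·f/(1−f) ≈ 1.973 mg/L.
Regimen B: f = (1/2)^(17/6) ≈ 0.1403; Cmin,ss = (1679/99)·f/(1−f) ≈ 2.768 mg/L.
Difference ≈ 1.973 − 2.768 ≈ -0.795 mg/L.

-0.8 mg/L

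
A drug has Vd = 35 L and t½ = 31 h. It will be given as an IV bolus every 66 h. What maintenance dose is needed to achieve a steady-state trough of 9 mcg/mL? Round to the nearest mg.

1063 mg

τ/t½ = 66/31 ≈ 2.129, so f = (1/2)^(66/31) ≈ 0.228611.
Cmin,ss = (D/Vd)·f/(1−f), so D = Cmin,ss·Vd·(1−f)/f.
D = 9 × 35 × (1−f)/f ≈ 9 × 35 × 3.37424 ≈ 1062.89 mg.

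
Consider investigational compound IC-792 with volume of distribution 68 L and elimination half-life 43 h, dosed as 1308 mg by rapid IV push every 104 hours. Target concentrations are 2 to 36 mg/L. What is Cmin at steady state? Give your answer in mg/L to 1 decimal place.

4.4 mg/L

Over one 104-h interval, 104/43 ≈ 2.4186 half-lives elapse, leaving f ≈ 0.1870 of each dose.
Accumulation ratio R = 1/(1 − f) ≈ 1/0.8130 ≈ 1.2300.
Each bolus raises the concentration by D/Vd = 1308/68 ≈ 19.235 mg/L.
Steady-state peak Cmax,ss = C₀·R ≈ 19.235 × 1.2300 ≈ 23.659 mg/L.
One interval later, Cmin,ss = Cmax,ss·e^(−kτ) ≈ 23.659 × 0.1870 ≈ 4.424 mg/L.
Trough 4.4 mg/L vs MEC 2 mg/L: adequate.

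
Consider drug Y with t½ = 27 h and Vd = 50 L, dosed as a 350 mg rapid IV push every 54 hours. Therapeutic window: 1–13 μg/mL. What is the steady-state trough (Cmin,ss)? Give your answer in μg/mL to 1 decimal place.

The dosing interval is 2 half-lives, so f = 2^(−2) = 0.25.
At steady state, R = 1/(1 − 0.25) = 4/3.
Single-dose peak C₀ = D/Vd = 350/50 = 7 μg/mL.
Steady-state peak Cmax,ss = C₀·R = 7 × 4/3 ≈ 9.333 μg/mL.
Steady-state trough Cmin,ss = Cmax,ss·f ≈ 9.333 × 0.25 ≈ 2.333 μg/mL.
Trough 2.3 μg/mL vs MEC 1 μg/mL: adequate.

2.3 μg/mL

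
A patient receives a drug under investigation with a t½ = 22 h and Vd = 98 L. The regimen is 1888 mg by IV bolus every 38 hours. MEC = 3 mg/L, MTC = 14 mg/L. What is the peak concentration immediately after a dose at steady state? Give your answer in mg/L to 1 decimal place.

k = ln2/t½ = ln2/22 ≈ 0.031507 h⁻¹; fraction remaining f = e^(−kτ) = e^(−0.031507×38) ≈ 0.3020.
At steady state, accumulation factor R = 1/(1 − e^(−kτ)) ≈ 1.4327.
Each bolus raises the concentration by D/Vd = 1888/98 ≈ 19.265 mg/L.
Steady-state peak Cmax,ss = C₀·R ≈ 19.265 × 1.4327 ≈ 27.601 mg/L.
Peak 27.6 mg/L vs MTC 14 mg/L: exceeds toxic threshold.

27.6 mg/L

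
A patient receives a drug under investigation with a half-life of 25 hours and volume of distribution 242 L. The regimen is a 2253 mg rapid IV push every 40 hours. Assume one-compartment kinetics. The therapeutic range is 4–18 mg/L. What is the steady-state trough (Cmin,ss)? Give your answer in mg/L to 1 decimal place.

4.6 mg/L

k = ln2/t½ = ln2/25 ≈ 0.027726 h⁻¹; fraction remaining f = e^(−kτ) = e^(−0.027726×40) ≈ 0.3299.
At steady state, accumulation factor R = 1/(1 − e^(−kτ)) ≈ 1.4923.
Single-dose peak C₀ = D/Vd = 2253/242 ≈ 9.310 mg/L.
Cmax,ss = C₀/(1 − f) ≈ 9.310/0.6701 ≈ 13.893 mg/L.
One interval later, Cmin,ss = Cmax,ss·e^(−kτ) ≈ 13.893 × 0.3299 ≈ 4.583 mg/L.
Trough 4.6 mg/L vs MEC 4 mg/L: adequate.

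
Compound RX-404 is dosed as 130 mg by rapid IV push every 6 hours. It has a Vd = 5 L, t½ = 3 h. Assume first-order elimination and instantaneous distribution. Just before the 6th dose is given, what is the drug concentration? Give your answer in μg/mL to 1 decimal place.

f = (1/2)^(τ/t½) = (1/2)^(6/3) ≈ 0.2500.
C₀ = D/Vd = 130/5 ≈ 26.000 μg/mL.
Before the 6th dose, 5 doses have been given. Superposition: Cmin = C₀·(f + f² + … + f^5).
≈ 26.000 × (0.2500 + 0.0625 + 0.0156 + 0.0039 + 0.0010) ≈ 26.000 × 0.3330 ≈ 8.658 μg/mL.

8.7 μg/mL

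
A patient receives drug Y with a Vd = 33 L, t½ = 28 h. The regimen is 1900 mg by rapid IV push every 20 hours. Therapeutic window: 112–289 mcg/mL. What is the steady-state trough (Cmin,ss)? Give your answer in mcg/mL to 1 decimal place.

τ/t½ = 20/28 ≈ 0.71429, so fraction remaining f = (1/2)^(20/28) ≈ 0.6095.
At steady state, accumulation factor R = 1/(1 − e^(−kτ)) ≈ 2.5608.
Single-dose peak C₀ = D/Vd = 1900/33 ≈ 57.576 mcg/mL.
Cmax,ss = C₀/(1 − f) ≈ 57.576/0.3905 ≈ 147.442 mcg/mL.
Steady-state trough Cmin,ss = Cmax,ss·f ≈ 147.442 × 0.6095 ≈ 89.866 mcg/mL.
Trough 89.9 mcg/mL vs MEC 112 mcg/mL: subtherapeutic.

89.9 mcg/mL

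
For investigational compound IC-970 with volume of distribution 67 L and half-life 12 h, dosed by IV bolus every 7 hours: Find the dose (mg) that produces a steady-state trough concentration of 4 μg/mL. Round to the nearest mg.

τ/t½ = 7/12 ≈ 0.58333, so f = (1/2)^(7/12) ≈ 0.667420.
Cmin,ss = (D/Vd)·f/(1−f), so D = Cmin,ss·Vd·(1−f)/f.
D = 4 × 67 × (1−f)/f ≈ 4 × 67 × 0.49831 ≈ 133.55 mg.

134 mg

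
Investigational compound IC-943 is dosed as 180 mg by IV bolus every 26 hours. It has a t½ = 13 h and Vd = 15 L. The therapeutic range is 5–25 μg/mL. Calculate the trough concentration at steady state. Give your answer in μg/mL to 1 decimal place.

4.0 μg/mL

The dosing interval is 2 half-lives, so f = 2^(−2) = 0.25.
Accumulation ratio R = 1/(1 − f) = 1/0.75 = 4/3.
Single-dose peak C₀ = D/Vd = 180/15 = 12 μg/mL.
Steady-state peak Cmax,ss = C₀·R = 12 × 4/3 ≈ 16.000 μg/mL.
Steady-state trough Cmin,ss = Cmax,ss·f ≈ 16.000 × 0.25 ≈ 4.000 μg/mL.
Trough 4.0 μg/mL vs MEC 5 μg/mL: subtherapeutic.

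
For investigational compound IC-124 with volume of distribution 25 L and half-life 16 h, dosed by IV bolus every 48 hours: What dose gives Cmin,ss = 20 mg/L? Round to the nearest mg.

3500 mg

τ/t½ = 48/16 ≈ 3, so f = (1/2)^(48/16) ≈ 0.125000.
Cmin,ss = (D/Vd)·f/(1−f), so D = Cmin,ss·Vd·(1−f)/f.
D = 20 × 25 × (1−f)/f ≈ 20 × 25 × 7.00000 ≈ 3500.00 mg.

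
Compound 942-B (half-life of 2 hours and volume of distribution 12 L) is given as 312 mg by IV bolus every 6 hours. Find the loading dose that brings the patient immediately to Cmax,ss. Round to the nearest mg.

357 mg

f = (1/2)^(6/2) ≈ 0.125000; accumulation ratio R = 1/(1−f) ≈ 1.14286.
Loading dose to hit Cmax,ss on first dose: D_load = D_maint·R ≈ 312 × 1.14286 ≈ 356.57 mg.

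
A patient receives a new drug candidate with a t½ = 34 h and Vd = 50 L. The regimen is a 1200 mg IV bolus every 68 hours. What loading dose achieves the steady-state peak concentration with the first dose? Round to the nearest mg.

f = (1/2)^(68/34) ≈ 0.250000; accumulation ratio R = 1/(1−f) ≈ 1.33333.
Loading dose to hit Cmax,ss on first dose: D_load = D_maint·R ≈ 1200 × 1.33333 ≈ 1600.00 mg.

1600 mg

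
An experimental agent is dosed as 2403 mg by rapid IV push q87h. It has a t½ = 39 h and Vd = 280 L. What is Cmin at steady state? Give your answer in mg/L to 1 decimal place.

Over one 87-h interval, 87/39 ≈ 2.2308 half-lives elapse, leaving f ≈ 0.2130 of each dose.
At steady state, accumulation factor R = 1/(1 − e^(−kτ)) ≈ 1.2706.
Each bolus raises the concentration by D/Vd = 2403/280 ≈ 8.582 mg/L.
Steady-state peak Cmax,ss = C₀·R ≈ 8.582 × 1.2706 ≈ 10.904 mg/L.
One interval later, Cmin,ss = Cmax,ss·e^(−kτ) ≈ 10.904 × 0.2130 ≈ 2.323 mg/L.

2.3 mg/L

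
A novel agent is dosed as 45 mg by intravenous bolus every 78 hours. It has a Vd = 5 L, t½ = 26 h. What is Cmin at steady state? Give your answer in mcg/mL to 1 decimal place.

1.3 mcg/mL

τ = 78 h = 3 half-lives, so f = (1/2)^3 = 0.125.
At steady state, R = 1/(1 − 0.125) = 8/7.
Single-dose peak C₀ = D/Vd = 45/5 = 9 mcg/mL.
Steady-state peak Cmax,ss = C₀·R = 9 × 8/7 ≈ 10.286 mcg/mL.
Steady-state trough Cmin,ss = Cmax,ss·f ≈ 10.286 × 0.125 ≈ 1.286 mcg/mL.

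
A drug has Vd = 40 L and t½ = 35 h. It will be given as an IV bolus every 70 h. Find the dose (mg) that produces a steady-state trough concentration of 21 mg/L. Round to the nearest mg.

2520 mg

τ/t½ = 70/35 ≈ 2, so f = (1/2)^(70/35) ≈ 0.250000.
Cmin,ss = (D/Vd)·f/(1−f), so D = Cmin,ss·Vd·(1−f)/f.
D = 21 × 40 × (1−f)/f ≈ 21 × 40 × 3.00000 ≈ 2520.00 mg.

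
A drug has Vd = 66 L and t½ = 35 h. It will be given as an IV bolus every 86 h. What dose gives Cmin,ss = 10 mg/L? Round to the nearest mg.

2964 mg

τ/t½ = 86/35 ≈ 2.4571, so f = (1/2)^(86/35) ≈ 0.182107.
Cmin,ss = (D/Vd)·f/(1−f), so D = Cmin,ss·Vd·(1−f)/f.
D = 10 × 66 × (1−f)/f ≈ 10 × 66 × 4.49128 ≈ 2964.24 mg.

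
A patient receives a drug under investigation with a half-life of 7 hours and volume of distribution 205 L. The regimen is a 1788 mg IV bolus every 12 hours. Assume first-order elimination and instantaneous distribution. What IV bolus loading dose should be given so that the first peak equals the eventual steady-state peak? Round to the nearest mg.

f = (1/2)^(12/7) ≈ 0.304753; accumulation ratio R = 1/(1−f) ≈ 1.43834.
Loading dose to hit Cmax,ss on first dose: D_load = D_maint·R ≈ 1788 × 1.43834 ≈ 2571.75 mg.

2572 mg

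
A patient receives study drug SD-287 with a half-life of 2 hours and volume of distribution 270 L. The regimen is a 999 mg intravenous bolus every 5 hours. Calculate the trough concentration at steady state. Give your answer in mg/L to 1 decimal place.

τ/t½ = 5/2 ≈ 2.5, so fraction remaining f = (1/2)^(5/2) ≈ 0.1768.
Single-dose peak C₀ = D/Vd = 999/270 ≈ 3.700 mg/L.
Steady-state trough Cmin,ss = C₀·f/(1−f) ≈ 3.700 × 0.1768/0.8232 ≈ 0.795 mg/L.

0.8 mg/L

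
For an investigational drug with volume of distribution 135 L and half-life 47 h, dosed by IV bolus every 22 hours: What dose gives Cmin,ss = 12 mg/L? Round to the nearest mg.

621 mg

τ/t½ = 22/47 ≈ 0.46809, so f = (1/2)^(22/47) ≈ 0.722923.
Cmin,ss = (D/Vd)·f/(1−f), so D = Cmin,ss·Vd·(1−f)/f.
D = 12 × 135 × (1−f)/f ≈ 12 × 135 × 0.38327 ≈ 620.90 mg.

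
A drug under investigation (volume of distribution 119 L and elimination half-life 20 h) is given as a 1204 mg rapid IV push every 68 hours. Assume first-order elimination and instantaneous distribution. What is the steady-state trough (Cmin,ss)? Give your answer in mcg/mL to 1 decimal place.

1.1 mcg/mL

τ/t½ = 68/20 ≈ 3.4, so fraction remaining f = (1/2)^(68/20) ≈ 0.0947.
Single-dose peak C₀ = D/Vd = 1204/119 ≈ 10.118 mcg/mL.
Steady-state trough Cmin,ss = C₀·f/(1−f) ≈ 10.118 × 0.0947/0.9053 ≈ 1.058 mcg/mL.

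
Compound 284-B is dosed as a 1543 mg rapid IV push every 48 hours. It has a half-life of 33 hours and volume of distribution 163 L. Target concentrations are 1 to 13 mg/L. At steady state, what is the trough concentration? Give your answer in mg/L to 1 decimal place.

k = ln2/t½ = ln2/33 ≈ 0.021004 h⁻¹; fraction remaining f = e^(−kτ) = e^(−0.021004×48) ≈ 0.3649.
Single-dose peak C₀ = D/Vd = 1543/163 ≈ 9.466 mg/L.
Steady-state trough Cmin,ss = C₀·f/(1−f) ≈ 9.466 × 0.3649/0.6351 ≈ 5.439 mg/L.
Trough 5.4 mg/L vs MEC 1 mg/L: adequate.

5.4 mg/L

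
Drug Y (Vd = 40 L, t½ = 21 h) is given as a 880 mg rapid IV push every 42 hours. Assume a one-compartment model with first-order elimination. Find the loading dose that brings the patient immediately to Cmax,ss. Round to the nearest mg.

f = (1/2)^(42/21) ≈ 0.250000; accumulation ratio R = 1/(1−f) ≈ 1.33333.
Loading dose to hit Cmax,ss on first dose: D_load = D_maint·R ≈ 880 × 1.33333 ≈ 1173.33 mg.

1173 mg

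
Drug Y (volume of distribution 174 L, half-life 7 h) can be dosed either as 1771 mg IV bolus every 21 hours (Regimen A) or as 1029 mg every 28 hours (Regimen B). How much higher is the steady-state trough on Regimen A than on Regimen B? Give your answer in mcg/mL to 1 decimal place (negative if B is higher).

Regimen A: f = (1/2)^(21/7) ≈ 0.1250; Cmin,ss = (1771/174)·f/(1−f) ≈ 1.454 mcg/mL.
Regimen B: f = (1/2)^(28/7) ≈ 0.0625; Cmin,ss = (1029/174)·f/(1−f) ≈ 0.394 mcg/mL.
Difference ≈ 1.454 − 0.394 ≈ 1.060 mcg/mL.

1.1 mcg/mL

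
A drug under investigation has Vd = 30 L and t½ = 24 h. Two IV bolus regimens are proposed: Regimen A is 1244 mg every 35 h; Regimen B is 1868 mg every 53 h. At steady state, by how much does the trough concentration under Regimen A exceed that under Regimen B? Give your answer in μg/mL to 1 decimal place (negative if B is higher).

6.5 μg/mL

Regimen A: f = (1/2)^(35/24) ≈ 0.3639; Cmin,ss = (1244/30)·f/(1−f) ≈ 23.722 μg/mL.
Regimen B: f = (1/2)^(53/24) ≈ 0.2164; Cmin,ss = (1868/30)·f/(1−f) ≈ 17.196 μg/mL.
Difference ≈ 23.722 − 17.196 ≈ 6.526 μg/mL.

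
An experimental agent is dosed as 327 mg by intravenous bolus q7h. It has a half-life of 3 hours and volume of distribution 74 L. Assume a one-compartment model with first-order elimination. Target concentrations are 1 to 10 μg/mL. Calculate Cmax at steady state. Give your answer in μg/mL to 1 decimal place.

τ/t½ = 7/3 ≈ 2.3333, so fraction remaining f = (1/2)^(7/3) ≈ 0.1984.
At steady state, accumulation factor R = 1/(1 − e^(−kτ)) ≈ 1.2475.
Each bolus raises the concentration by D/Vd = 327/74 ≈ 4.419 μg/mL.
Cmax,ss = C₀/(1 − f) ≈ 4.419/0.8016 ≈ 5.513 μg/mL.
Peak 5.5 μg/mL vs MTC 10 μg/mL: below toxic threshold.

5.5 μg/mL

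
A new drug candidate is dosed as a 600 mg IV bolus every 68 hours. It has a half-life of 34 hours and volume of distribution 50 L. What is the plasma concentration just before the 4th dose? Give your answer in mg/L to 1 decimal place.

f = (1/2)^(τ/t½) = (1/2)^(68/34) ≈ 0.2500.
C₀ = D/Vd = 600/50 ≈ 12.000 mg/L.
Before the 4th dose, 3 doses have been given. Superposition: Cmin = C₀·(f + f² + … + f^3).
≈ 12.000 × (0.2500 + 0.0625 + 0.0156) ≈ 12.000 × 0.3281 ≈ 3.937 mg/L.

3.9 mg/L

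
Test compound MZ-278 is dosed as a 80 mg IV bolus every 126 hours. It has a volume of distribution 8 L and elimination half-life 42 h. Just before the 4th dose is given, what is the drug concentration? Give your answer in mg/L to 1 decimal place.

1.4 mg/L

f = (1/2)^(τ/t½) = (1/2)^(126/42) ≈ 0.1250.
C₀ = D/Vd = 80/8 ≈ 10.000 mg/L.
Before the 4th dose, 3 doses have been given. Superposition: Cmin = C₀·(f + f² + … + f^3).
≈ 10.000 × (0.1250 + 0.0156 + 0.0020) ≈ 10.000 × 0.1426 ≈ 1.426 mg/L.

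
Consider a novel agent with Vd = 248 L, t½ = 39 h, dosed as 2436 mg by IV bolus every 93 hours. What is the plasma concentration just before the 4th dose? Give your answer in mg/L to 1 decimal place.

2.3 mg/L

f = (1/2)^(τ/t½) = (1/2)^(93/39) ≈ 0.1915.
C₀ = D/Vd = 2436/248 ≈ 9.823 mg/L.
Before the 4th dose, 3 doses have been given. Superposition: Cmin = C₀·(f + f² + … + f^3).
≈ 9.823 × (0.1915 + 0.0367 + 0.0070) ≈ 9.823 × 0.2352 ≈ 2.310 mg/L.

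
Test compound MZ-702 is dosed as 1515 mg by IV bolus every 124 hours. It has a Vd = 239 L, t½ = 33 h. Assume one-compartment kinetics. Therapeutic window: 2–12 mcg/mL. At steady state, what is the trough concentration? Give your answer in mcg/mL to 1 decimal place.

Over one 124-h interval, 124/33 ≈ 3.7576 half-lives elapse, leaving f ≈ 0.0739 of each dose.
Each bolus raises the concentration by D/Vd = 1515/239 ≈ 6.339 mcg/mL.
Steady-state trough Cmin,ss = C₀·f/(1−f) ≈ 6.339 × 0.0739/0.9261 ≈ 0.506 mcg/mL.
Trough 0.5 mcg/mL vs MEC 2 mcg/mL: subtherapeutic.

0.5 mcg/mL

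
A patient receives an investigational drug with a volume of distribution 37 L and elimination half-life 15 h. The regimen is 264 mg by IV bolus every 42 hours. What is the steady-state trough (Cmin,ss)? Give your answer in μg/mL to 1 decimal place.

Over one 42-h interval, 42/15 ≈ 2.8 half-lives elapse, leaving f ≈ 0.1436 of each dose.
Accumulation ratio R = 1/(1 − f) ≈ 1/0.8564 ≈ 1.1677.
Single-dose peak C₀ = D/Vd = 264/37 ≈ 7.135 μg/mL.
Steady-state peak Cmax,ss = C₀·R ≈ 7.135 × 1.1677 ≈ 8.332 μg/mL.
One interval later, Cmin,ss = Cmax,ss·e^(−kτ) ≈ 8.332 × 0.1436 ≈ 1.196 μg/mL.

1.2 μg/mL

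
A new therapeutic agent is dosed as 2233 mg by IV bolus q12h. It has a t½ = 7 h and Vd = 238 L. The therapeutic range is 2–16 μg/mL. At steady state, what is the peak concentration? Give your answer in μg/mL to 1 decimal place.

13.5 μg/mL

τ/t½ = 12/7 ≈ 1.7143, so fraction remaining f = (1/2)^(12/7) ≈ 0.3048.
Accumulation ratio R = 1/(1 − f) ≈ 1/0.6952 ≈ 1.4384.
Each bolus raises the concentration by D/Vd = 2233/238 ≈ 9.382 μg/mL.
Steady-state peak Cmax,ss = C₀·R ≈ 9.382 × 1.4384 ≈ 13.495 μg/mL.
Peak 13.5 μg/mL vs MTC 16 μg/mL: below toxic threshold.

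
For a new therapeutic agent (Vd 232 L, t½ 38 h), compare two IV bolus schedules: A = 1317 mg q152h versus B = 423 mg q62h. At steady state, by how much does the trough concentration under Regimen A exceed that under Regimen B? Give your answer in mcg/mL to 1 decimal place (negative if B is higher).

Regimen A: f = (1/2)^(152/38) ≈ 0.0625; Cmin,ss = (1317/232)·f/(1−f) ≈ 0.378 mcg/mL.
Regimen B: f = (1/2)^(62/38) ≈ 0.3227; Cmin,ss = (423/232)·f/(1−f) ≈ 0.869 mcg/mL.
Difference ≈ 0.378 − 0.869 ≈ -0.491 mcg/mL.

-0.5 mcg/mL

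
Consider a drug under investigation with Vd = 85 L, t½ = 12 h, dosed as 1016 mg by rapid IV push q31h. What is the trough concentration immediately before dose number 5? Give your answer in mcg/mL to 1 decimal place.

2.4 mcg/mL

f = (1/2)^(τ/t½) = (1/2)^(31/12) ≈ 0.1669.
C₀ = D/Vd = 1016/85 ≈ 11.953 mcg/mL.
Before the 5th dose, 4 doses have been given. Superposition: Cmin = C₀·(f + f² + … + f^4).
≈ 11.953 × (0.1669 + 0.0279 + 0.0046 + 0.0008) ≈ 11.953 × 0.2002 ≈ 2.393 mcg/mL.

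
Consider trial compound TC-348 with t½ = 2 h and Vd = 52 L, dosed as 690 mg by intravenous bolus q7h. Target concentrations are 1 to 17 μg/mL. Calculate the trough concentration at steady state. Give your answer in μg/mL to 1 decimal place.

Over one 7-h interval, 7/2 ≈ 3.5 half-lives elapse, leaving f ≈ 0.0884 of each dose.
Each bolus raises the concentration by D/Vd = 690/52 ≈ 13.269 μg/mL.
Steady-state trough Cmin,ss = C₀·f/(1−f) ≈ 13.269 × 0.0884/0.9116 ≈ 1.287 μg/mL.
Trough 1.3 μg/mL vs MEC 1 μg/mL: adequate.

1.3 μg/mL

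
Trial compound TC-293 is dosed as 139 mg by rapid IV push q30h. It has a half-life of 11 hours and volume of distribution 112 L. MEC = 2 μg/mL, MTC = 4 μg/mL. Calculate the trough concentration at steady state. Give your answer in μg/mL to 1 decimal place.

Over one 30-h interval, 30/11 ≈ 2.7273 half-lives elapse, leaving f ≈ 0.1510 of each dose.
At steady state, accumulation factor R = 1/(1 − e^(−kτ)) ≈ 1.1779.
Single-dose peak C₀ = D/Vd = 139/112 ≈ 1.241 μg/mL.
Steady-state peak Cmax,ss = C₀·R ≈ 1.241 × 1.1779 ≈ 1.462 μg/mL.
Steady-state trough Cmin,ss = Cmax,ss·f ≈ 1.462 × 0.1510 ≈ 0.221 μg/mL.
Trough 0.2 μg/mL vs MEC 2 μg/mL: subtherapeutic.

0.2 μg/mL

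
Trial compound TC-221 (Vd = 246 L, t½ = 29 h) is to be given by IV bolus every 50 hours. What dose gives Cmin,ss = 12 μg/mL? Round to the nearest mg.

6801 mg

τ/t½ = 50/29 ≈ 1.7241, so f = (1/2)^(50/29) ≈ 0.302679.
Cmin,ss = (D/Vd)·f/(1−f), so D = Cmin,ss·Vd·(1−f)/f.
D = 12 × 246 × (1−f)/f ≈ 12 × 246 × 2.30383 ≈ 6800.91 mg.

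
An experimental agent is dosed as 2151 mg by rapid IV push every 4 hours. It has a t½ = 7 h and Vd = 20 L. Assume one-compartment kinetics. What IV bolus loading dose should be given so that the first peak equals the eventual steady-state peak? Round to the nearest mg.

f = (1/2)^(4/7) ≈ 0.672950; accumulation ratio R = 1/(1−f) ≈ 3.05764.
Loading dose to hit Cmax,ss on first dose: D_load = D_maint·R ≈ 2151 × 3.05764 ≈ 6576.98 mg.

6577 mg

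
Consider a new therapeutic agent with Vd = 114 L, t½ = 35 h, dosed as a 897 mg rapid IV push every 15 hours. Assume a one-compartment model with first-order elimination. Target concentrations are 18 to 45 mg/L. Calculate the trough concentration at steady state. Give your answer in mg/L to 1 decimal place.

22.7 mg/L

k = ln2/t½ = ln2/35 ≈ 0.019804 h⁻¹; fraction remaining f = e^(−kτ) = e^(−0.019804×15) ≈ 0.7430.
At steady state, accumulation factor R = 1/(1 − e^(−kτ)) ≈ 3.8911.
Single-dose peak C₀ = D/Vd = 897/114 ≈ 7.868 mg/L.
Steady-state peak Cmax,ss = C₀·R ≈ 7.868 × 3.8911 ≈ 30.615 mg/L.
One interval later, Cmin,ss = Cmax,ss·e^(−kτ) ≈ 30.615 × 0.7430 ≈ 22.747 mg/L.
Trough 22.7 mg/L vs MEC 18 mg/L: adequate.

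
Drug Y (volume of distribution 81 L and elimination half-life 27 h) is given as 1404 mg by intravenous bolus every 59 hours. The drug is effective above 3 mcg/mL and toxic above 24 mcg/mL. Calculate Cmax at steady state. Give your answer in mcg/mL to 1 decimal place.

k = ln2/t½ = ln2/27 ≈ 0.025672 h⁻¹; fraction remaining f = e^(−kτ) = e^(−0.025672×59) ≈ 0.2199.
At steady state, accumulation factor R = 1/(1 − e^(−kτ)) ≈ 1.2819.
Each bolus raises the concentration by D/Vd = 1404/81 ≈ 17.333 mcg/mL.
Cmax,ss = C₀/(1 − f) ≈ 17.333/0.7801 ≈ 22.219 mcg/mL.
Peak 22.2 mcg/mL vs MTC 24 mcg/mL: below toxic threshold.

22.2 mcg/mL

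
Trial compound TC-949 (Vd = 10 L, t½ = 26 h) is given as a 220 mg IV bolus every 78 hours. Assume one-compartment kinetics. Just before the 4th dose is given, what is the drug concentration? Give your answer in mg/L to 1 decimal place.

3.1 mg/L

f = (1/2)^(τ/t½) = (1/2)^(78/26) ≈ 0.1250.
C₀ = D/Vd = 220/10 ≈ 22.000 mg/L.
Before the 4th dose, 3 doses have been given. Superposition: Cmin = C₀·(f + f² + … + f^3).
≈ 22.000 × (0.1250 + 0.0156 + 0.0020) ≈ 22.000 × 0.1426 ≈ 3.137 mg/L.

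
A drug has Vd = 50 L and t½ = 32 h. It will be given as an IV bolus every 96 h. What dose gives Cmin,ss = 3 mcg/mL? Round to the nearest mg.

τ/t½ = 96/32 ≈ 3, so f = (1/2)^(96/32) ≈ 0.125000.
Cmin,ss = (D/Vd)·f/(1−f), so D = Cmin,ss·Vd·(1−f)/f.
D = 3 × 50 × (1−f)/f ≈ 3 × 50 × 7.00000 ≈ 1050.00 mg.

1050 mg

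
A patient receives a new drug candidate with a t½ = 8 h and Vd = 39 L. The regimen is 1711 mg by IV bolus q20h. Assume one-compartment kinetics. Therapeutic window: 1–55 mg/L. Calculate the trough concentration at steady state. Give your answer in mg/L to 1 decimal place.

9.4 mg/L

k = ln2/t½ = ln2/8 ≈ 0.086643 h⁻¹; fraction remaining f = e^(−kτ) = e^(−0.086643×20) ≈ 0.1768.
Single-dose peak C₀ = D/Vd = 1711/39 ≈ 43.872 mg/L.
Steady-state trough Cmin,ss = C₀·f/(1−f) ≈ 43.872 × 0.1768/0.8232 ≈ 9.422 mg/L.
Trough 9.4 mg/L vs MEC 1 mg/L: adequate.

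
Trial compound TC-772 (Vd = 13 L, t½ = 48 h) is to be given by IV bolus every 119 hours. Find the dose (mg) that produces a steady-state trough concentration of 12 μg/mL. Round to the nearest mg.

714 mg

τ/t½ = 119/48 ≈ 2.4792, so f = (1/2)^(119/48) ≈ 0.179348.
Cmin,ss = (D/Vd)·f/(1−f), so D = Cmin,ss·Vd·(1−f)/f.
D = 12 × 13 × (1−f)/f ≈ 12 × 13 × 4.57575 ≈ 713.82 mg.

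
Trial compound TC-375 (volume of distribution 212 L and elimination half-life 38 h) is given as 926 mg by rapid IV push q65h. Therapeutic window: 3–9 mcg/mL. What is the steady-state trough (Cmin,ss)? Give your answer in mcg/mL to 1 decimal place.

k = ln2/t½ = ln2/38 ≈ 0.018241 h⁻¹; fraction remaining f = e^(−kτ) = e^(−0.018241×65) ≈ 0.3055.
Single-dose peak C₀ = D/Vd = 926/212 ≈ 4.368 mcg/mL.
Steady-state trough Cmin,ss = C₀·f/(1−f) ≈ 4.368 × 0.3055/0.6945 ≈ 1.921 mcg/mL.
Trough 1.9 mcg/mL vs MEC 3 mcg/mL: subtherapeutic.

1.9 mcg/mL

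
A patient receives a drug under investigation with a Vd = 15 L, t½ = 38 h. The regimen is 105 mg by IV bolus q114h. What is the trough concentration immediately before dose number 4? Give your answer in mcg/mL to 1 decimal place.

f = (1/2)^(τ/t½) = (1/2)^(114/38) ≈ 0.1250.
C₀ = D/Vd = 105/15 ≈ 7.000 mcg/mL.
Before the 4th dose, 3 doses have been given. Superposition: Cmin = C₀·(f + f² + … + f^3).
≈ 7.000 × (0.1250 + 0.0156 + 0.0020) ≈ 7.000 × 0.1426 ≈ 0.998 mcg/mL.

1.0 mcg/mL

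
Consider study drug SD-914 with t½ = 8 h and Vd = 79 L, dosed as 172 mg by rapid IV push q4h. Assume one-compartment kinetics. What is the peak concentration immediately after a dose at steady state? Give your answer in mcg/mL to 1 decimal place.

k = ln2/t½ = ln2/8 ≈ 0.086643 h⁻¹; fraction remaining f = e^(−kτ) = e^(−0.086643×4) ≈ 0.7071.
Accumulation ratio R = 1/(1 − f) ≈ 1/0.2929 ≈ 3.4141.
Each bolus raises the concentration by D/Vd = 172/79 ≈ 2.177 mcg/mL.
Steady-state peak Cmax,ss = C₀·R ≈ 2.177 × 3.4141 ≈ 7.432 mcg/mL.

7.4 mcg/mL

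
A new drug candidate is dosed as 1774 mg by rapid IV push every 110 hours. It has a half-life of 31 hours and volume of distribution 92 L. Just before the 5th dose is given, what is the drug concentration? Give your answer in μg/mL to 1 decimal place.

f = (1/2)^(τ/t½) = (1/2)^(110/31) ≈ 0.0855.
C₀ = D/Vd = 1774/92 ≈ 19.283 μg/mL.
Before the 5th dose, 4 doses have been given. Superposition: Cmin = C₀·(f + f² + … + f^4).
≈ 19.283 × (0.0855 + 0.0073 + 0.0006 + 0.0001) ≈ 19.283 × 0.0935 ≈ 1.803 μg/mL.

1.8 μg/mL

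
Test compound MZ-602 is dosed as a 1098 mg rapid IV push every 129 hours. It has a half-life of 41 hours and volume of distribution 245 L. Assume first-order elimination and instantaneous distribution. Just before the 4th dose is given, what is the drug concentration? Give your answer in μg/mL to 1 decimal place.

f = (1/2)^(τ/t½) = (1/2)^(129/41) ≈ 0.1129.
C₀ = D/Vd = 1098/245 ≈ 4.482 μg/mL.
Before the 4th dose, 3 doses have been given. Superposition: Cmin = C₀·(f + f² + … + f^3).
≈ 4.482 × (0.1129 + 0.0127 + 0.0014) ≈ 4.482 × 0.1270 ≈ 0.569 μg/mL.

0.6 μg/mL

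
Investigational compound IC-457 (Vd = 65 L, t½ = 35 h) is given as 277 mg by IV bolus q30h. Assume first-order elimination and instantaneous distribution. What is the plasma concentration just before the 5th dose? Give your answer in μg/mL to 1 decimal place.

4.8 μg/mL

f = (1/2)^(τ/t½) = (1/2)^(30/35) ≈ 0.5520.
C₀ = D/Vd = 277/65 ≈ 4.262 μg/mL.
Before the 5th dose, 4 doses have been given. Superposition: Cmin = C₀·(f + f² + … + f^4).
≈ 4.262 × (0.5520 + 0.3047 + 0.1682 + 0.0928) ≈ 4.262 × 1.1177 ≈ 4.764 μg/mL.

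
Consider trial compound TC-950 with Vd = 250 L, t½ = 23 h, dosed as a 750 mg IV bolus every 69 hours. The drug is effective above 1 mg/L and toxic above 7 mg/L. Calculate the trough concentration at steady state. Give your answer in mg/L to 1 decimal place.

The dosing interval is 3 half-lives, so f = 2^(−3) = 0.125.
Accumulation ratio R = 1/(1 − f) = 1/0.875 = 8/7.
Single-dose peak C₀ = D/Vd = 750/250 = 3 mg/L.
Steady-state peak Cmax,ss = C₀·R = 3 × 8/7 ≈ 3.429 mg/L.
Steady-state trough Cmin,ss = Cmax,ss·f ≈ 3.429 × 0.125 ≈ 0.429 mg/L.
Trough 0.4 mg/L vs MEC 1 mg/L: subtherapeutic.

0.4 mg/L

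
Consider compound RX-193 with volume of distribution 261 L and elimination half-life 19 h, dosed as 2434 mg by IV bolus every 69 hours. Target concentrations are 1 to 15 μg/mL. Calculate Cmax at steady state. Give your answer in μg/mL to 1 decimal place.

10.1 μg/mL

k = ln2/t½ = ln2/19 ≈ 0.036481 h⁻¹; fraction remaining f = e^(−kτ) = e^(−0.036481×69) ≈ 0.0807.
At steady state, accumulation factor R = 1/(1 − e^(−kτ)) ≈ 1.0878.
Each bolus raises the concentration by D/Vd = 2434/261 ≈ 9.326 μg/mL.
Cmax,ss = C₀/(1 − f) ≈ 9.326/0.9193 ≈ 10.145 μg/mL.
Peak 10.1 μg/mL vs MTC 15 μg/mL: below toxic threshold.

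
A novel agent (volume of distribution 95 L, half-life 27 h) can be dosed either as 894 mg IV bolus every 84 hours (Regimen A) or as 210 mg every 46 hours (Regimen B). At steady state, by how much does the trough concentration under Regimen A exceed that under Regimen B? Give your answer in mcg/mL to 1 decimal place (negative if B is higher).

Regimen A: f = (1/2)^(84/27) ≈ 0.1157; Cmin,ss = (894/95)·f/(1−f) ≈ 1.231 mcg/mL.
Regimen B: f = (1/2)^(46/27) ≈ 0.3070; Cmin,ss = (210/95)·f/(1−f) ≈ 0.979 mcg/mL.
Difference ≈ 1.231 − 0.979 ≈ 0.252 mcg/mL.

0.3 mcg/mL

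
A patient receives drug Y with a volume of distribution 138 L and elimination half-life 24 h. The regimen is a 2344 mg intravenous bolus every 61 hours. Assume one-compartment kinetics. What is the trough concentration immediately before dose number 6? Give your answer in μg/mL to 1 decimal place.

3.5 μg/mL

f = (1/2)^(τ/t½) = (1/2)^(61/24) ≈ 0.1717.
C₀ = D/Vd = 2344/138 ≈ 16.986 μg/mL.
Before the 6th dose, 5 doses have been given. Superposition: Cmin = C₀·(f + f² + … + f^5).
≈ 16.986 × (0.1717 + 0.0295 + 0.0051 + 0.0009 + 0.0001) ≈ 16.986 × 0.2073 ≈ 3.521 μg/mL.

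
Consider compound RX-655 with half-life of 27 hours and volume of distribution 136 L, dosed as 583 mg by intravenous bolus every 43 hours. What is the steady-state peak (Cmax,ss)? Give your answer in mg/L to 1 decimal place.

6.4 mg/L

Over one 43-h interval, 43/27 ≈ 1.5926 half-lives elapse, leaving f ≈ 0.3316 of each dose.
At steady state, accumulation factor R = 1/(1 − e^(−kτ)) ≈ 1.4961.
Each bolus raises the concentration by D/Vd = 583/136 ≈ 4.287 mg/L.
Steady-state peak Cmax,ss = C₀·R ≈ 4.287 × 1.4961 ≈ 6.414 mg/L.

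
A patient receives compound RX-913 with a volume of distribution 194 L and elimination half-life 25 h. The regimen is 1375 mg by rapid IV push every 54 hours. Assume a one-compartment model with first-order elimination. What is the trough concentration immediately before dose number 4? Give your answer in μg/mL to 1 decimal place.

2.0 μg/mL

f = (1/2)^(τ/t½) = (1/2)^(54/25) ≈ 0.2238.
C₀ = D/Vd = 1375/194 ≈ 7.088 μg/mL.
Before the 4th dose, 3 doses have been given. Superposition: Cmin = C₀·(f + f² + … + f^3).
≈ 7.088 × (0.2238 + 0.0501 + 0.0112) ≈ 7.088 × 0.2851 ≈ 2.021 μg/mL.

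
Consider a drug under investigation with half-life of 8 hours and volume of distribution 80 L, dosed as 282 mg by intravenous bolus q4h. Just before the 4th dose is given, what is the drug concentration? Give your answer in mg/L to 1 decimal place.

f = (1/2)^(τ/t½) = (1/2)^(4/8) ≈ 0.7071.
C₀ = D/Vd = 282/80 ≈ 3.525 mg/L.
Before the 4th dose, 3 doses have been given. Superposition: Cmin = C₀·(f + f² + … + f^3).
≈ 3.525 × (0.7071 + 0.5000 + 0.3535) ≈ 3.525 × 1.5606 ≈ 5.501 mg/L.

5.5 mg/L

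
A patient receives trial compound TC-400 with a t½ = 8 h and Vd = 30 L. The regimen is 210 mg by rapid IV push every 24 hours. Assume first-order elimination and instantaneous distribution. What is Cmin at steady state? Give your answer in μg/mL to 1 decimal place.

The dosing interval is 3 half-lives, so f = 2^(−3) = 0.125.
At steady state, R = 1/(1 − 0.125) = 8/7.
Single-dose peak C₀ = D/Vd = 210/30 = 7 μg/mL.
Steady-state peak Cmax,ss = C₀·R = 7 × 8/7 ≈ 8.000 μg/mL.
Steady-state trough Cmin,ss = Cmax,ss·f ≈ 8.000 × 0.125 ≈ 1.000 μg/mL.

1.0 μg/mL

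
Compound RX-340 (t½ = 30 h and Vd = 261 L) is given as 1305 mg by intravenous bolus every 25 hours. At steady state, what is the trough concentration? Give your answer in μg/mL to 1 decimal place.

6.4 μg/mL

k = ln2/t½ = ln2/30 ≈ 0.023105 h⁻¹; fraction remaining f = e^(−kτ) = e^(−0.023105×25) ≈ 0.5612.
Single-dose peak C₀ = D/Vd = 1305/261 ≈ 5.000 μg/mL.
Steady-state trough Cmin,ss = C₀·f/(1−f) ≈ 5.000 × 0.5612/0.4388 ≈ 6.395 μg/mL.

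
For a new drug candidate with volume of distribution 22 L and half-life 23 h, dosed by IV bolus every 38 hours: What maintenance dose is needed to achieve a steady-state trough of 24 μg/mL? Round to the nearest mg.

τ/t½ = 38/23 ≈ 1.6522, so f = (1/2)^(38/23) ≈ 0.318160.
Cmin,ss = (D/Vd)·f/(1−f), so D = Cmin,ss·Vd·(1−f)/f.
D = 24 × 22 × (1−f)/f ≈ 24 × 22 × 2.14307 ≈ 1131.54 mg.

1132 mg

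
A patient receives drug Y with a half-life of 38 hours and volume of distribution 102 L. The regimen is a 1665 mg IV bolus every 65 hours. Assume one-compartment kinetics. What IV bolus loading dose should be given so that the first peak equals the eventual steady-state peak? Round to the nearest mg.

2398 mg

f = (1/2)^(65/38) ≈ 0.305549; accumulation ratio R = 1/(1−f) ≈ 1.43999.
Loading dose to hit Cmax,ss on first dose: D_load = D_maint·R ≈ 1665 × 1.43999 ≈ 2397.58 mg.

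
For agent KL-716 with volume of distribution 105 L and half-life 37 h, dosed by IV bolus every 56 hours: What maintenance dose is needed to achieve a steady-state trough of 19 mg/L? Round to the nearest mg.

3701 mg

τ/t½ = 56/37 ≈ 1.5135, so f = (1/2)^(56/37) ≈ 0.350257.
Cmin,ss = (D/Vd)·f/(1−f), so D = Cmin,ss·Vd·(1−f)/f.
D = 19 × 105 × (1−f)/f ≈ 19 × 105 × 1.85505 ≈ 3700.82 mg.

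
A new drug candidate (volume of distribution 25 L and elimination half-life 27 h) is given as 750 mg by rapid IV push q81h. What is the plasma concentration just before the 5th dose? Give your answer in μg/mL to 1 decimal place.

4.3 μg/mL

f = (1/2)^(τ/t½) = (1/2)^(81/27) ≈ 0.1250.
C₀ = D/Vd = 750/25 ≈ 30.000 μg/mL.
Before the 5th dose, 4 doses have been given. Superposition: Cmin = C₀·(f + f² + … + f^4).
≈ 30.000 × (0.1250 + 0.0156 + 0.0020 + 0.0002) ≈ 30.000 × 0.1428 ≈ 4.284 μg/mL.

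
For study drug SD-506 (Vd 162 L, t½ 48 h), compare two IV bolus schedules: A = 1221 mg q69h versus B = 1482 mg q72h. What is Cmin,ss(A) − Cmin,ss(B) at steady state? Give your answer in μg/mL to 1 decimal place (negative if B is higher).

-0.6 μg/mL

Regimen A: f = (1/2)^(69/48) ≈ 0.3692; Cmin,ss = (1221/162)·f/(1−f) ≈ 4.411 μg/mL.
Regimen B: f = (1/2)^(72/48) ≈ 0.3536; Cmin,ss = (1482/162)·f/(1−f) ≈ 5.004 μg/mL.
Difference ≈ 4.411 − 5.004 ≈ -0.593 μg/mL.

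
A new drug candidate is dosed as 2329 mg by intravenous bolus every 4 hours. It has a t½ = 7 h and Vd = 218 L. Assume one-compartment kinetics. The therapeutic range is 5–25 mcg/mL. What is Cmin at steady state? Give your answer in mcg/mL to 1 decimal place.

Over one 4-h interval, 4/7 ≈ 0.57143 half-lives elapse, leaving f ≈ 0.6730 of each dose.
Single-dose peak C₀ = D/Vd = 2329/218 ≈ 10.683 mcg/mL.
Steady-state trough Cmin,ss = C₀·f/(1−f) ≈ 10.683 × 0.6730/0.3270 ≈ 21.987 mcg/mL.
Trough 22.0 mcg/mL vs MEC 5 mcg/mL: adequate.

22.0 mcg/mL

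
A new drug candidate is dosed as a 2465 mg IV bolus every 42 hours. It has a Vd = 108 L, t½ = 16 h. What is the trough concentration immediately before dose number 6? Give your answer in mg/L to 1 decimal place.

f = (1/2)^(τ/t½) = (1/2)^(42/16) ≈ 0.1621.
C₀ = D/Vd = 2465/108 ≈ 22.824 mg/L.
Before the 6th dose, 5 doses have been given. Superposition: Cmin = C₀·(f + f² + … + f^5).
≈ 22.824 × (0.1621 + 0.0263 + 0.0043 + 0.0007 + 0.0001) ≈ 22.824 × 0.1935 ≈ 4.416 mg/L.

4.4 mg/L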